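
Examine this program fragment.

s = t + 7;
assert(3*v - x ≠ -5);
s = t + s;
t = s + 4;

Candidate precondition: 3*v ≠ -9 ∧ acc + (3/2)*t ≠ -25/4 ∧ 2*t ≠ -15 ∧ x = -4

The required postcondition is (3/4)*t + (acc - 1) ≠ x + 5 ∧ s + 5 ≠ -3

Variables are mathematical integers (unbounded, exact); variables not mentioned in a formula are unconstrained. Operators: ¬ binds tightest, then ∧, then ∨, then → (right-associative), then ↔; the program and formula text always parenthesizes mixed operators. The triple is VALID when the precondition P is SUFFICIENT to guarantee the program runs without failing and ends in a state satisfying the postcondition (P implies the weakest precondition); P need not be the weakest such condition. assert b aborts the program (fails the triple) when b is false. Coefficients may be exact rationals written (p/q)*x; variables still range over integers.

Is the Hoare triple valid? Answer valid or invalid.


Working backward. After the program, the postcondition (3/4)*t + (acc - 1) ≠ x + 5 ∧ s + 5 ≠ -3 must hold; in canonical form it is acc + (3/4)*t ≠ x + 6 ∧ s ≠ -8.
Before t := s + 4: acc + (3/4)*s ≠ x + 3 ∧ s ≠ -8
Before s := t + s: acc + (3/4)*s + (3/4)*t ≠ x + 3 ∧ s + t ≠ -8
Before assert 3*v - x ≠ -5: 3*v ≠ x - 5 ∧ acc + (3/4)*s + (3/4)*t ≠ x + 3 ∧ s + t ≠ -8
Before s := t + 7: 3*v ≠ x - 5 ∧ acc + (3/2)*t ≠ x - 9/4 ∧ 2*t ≠ -15
The weakest precondition is 3*v ≠ x - 5 ∧ acc + (3/2)*t ≠ x - 9/4 ∧ 2*t ≠ -15.
Check whether 3*v ≠ -9 ∧ acc + (3/2)*t ≠ -25/4 ∧ 2*t ≠ -15 ∧ x = -4 implies it.
Every state satisfying the precondition satisfies the weakest precondition: the implication holds.
Answer: valid


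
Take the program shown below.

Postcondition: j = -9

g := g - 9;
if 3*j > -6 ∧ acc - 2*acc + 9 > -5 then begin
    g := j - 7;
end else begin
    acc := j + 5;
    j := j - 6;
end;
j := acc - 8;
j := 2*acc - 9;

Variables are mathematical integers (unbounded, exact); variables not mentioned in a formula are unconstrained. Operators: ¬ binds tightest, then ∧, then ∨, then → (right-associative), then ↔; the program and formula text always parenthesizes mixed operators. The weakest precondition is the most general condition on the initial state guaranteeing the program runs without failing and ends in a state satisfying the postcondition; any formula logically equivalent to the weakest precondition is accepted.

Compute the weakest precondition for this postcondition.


Working backward. After the program, j = -9 must hold.
Before j := 2*acc - 9: 2*acc = 0
Before j := acc - 8: 2*acc = 0
Then branch requires 2*acc = 0; else branch requires 2*j = -10.
Before the if: ((3*j > -6 ∧ acc < 14) → 2*acc = 0) ∧ ((¬(3*j > -6 ∧ acc < 14)) → 2*j = -10)
Before g := g - 9: ((3*j > -6 ∧ acc < 14) → 2*acc = 0) ∧ ((¬(3*j > -6 ∧ acc < 14)) → 2*j = -10)
Answer: WP = ((3*j > -6 ∧ acc < 14) → 2*acc = 0) ∧ ((¬(3*j > -6 ∧ acc < 14)) → 2*j = -10)


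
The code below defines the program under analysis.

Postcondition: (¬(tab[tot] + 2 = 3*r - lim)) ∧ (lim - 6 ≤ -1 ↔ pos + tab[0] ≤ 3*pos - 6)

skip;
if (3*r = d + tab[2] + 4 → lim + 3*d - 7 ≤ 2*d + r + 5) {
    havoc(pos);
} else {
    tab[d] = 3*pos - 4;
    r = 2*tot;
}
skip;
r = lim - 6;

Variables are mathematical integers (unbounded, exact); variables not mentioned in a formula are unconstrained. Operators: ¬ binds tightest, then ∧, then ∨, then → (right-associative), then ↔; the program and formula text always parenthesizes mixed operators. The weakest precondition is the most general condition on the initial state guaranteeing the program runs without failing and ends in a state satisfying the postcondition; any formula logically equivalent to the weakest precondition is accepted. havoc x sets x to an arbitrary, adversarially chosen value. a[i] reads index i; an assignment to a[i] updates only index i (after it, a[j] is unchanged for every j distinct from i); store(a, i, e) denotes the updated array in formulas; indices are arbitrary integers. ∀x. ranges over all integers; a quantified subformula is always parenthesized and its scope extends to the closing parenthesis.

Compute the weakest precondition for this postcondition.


Working backward. After the program, the postcondition (¬(tab[tot] + 2 = 3*r - lim)) ∧ (lim - 6 ≤ -1 ↔ pos + tab[0] ≤ 3*pos - 6) must hold; in canonical form it is (¬(tab[tot] + lim = 3*r - 2)) ∧ (lim ≤ 5 ↔ tab[0] ≤ 2*pos - 6).
Before r := lim - 6: (¬(tab[tot] = 2*lim - 20)) ∧ (lim ≤ 5 ↔ tab[0] ≤ 2*pos - 6)
Before skip: (¬(tab[tot] = 2*lim - 20)) ∧ (lim ≤ 5 ↔ tab[0] ≤ 2*pos - 6)
Then branch requires ∀pos_1. ((¬(tab[tot] = 2*lim - 20)) ∧ (lim ≤ 5 ↔ tab[0] ≤ 2*pos_1 - 6)); else branch requires (¬(store(tab, d, 3*pos - 4)[tot] = 2*lim - 20)) ∧ (lim ≤ 5 ↔ store(tab, d, 3*pos - 4)[0] ≤ 2*pos - 6).
Before the if: ((3*r = tab[2] + d + 4 → d + lim ≤ r + 12) → (∀pos_1. ((¬(tab[tot] = 2*lim - 20)) ∧ (lim ≤ 5 ↔ tab[0] ≤ 2*pos_1 - 6)))) ∧ ((¬(3*r = tab[2] + d + 4 → d + lim ≤ r + 12)) → ((¬(store(tab, d, 3*pos - 4)[tot] = 2*lim - 20)) ∧ (lim ≤ 5 ↔ store(tab, d, 3*pos - 4)[0] ≤ 2*pos - 6)))
Before skip: ((3*r = tab[2] + d + 4 → d + lim ≤ r + 12) → (∀pos_1. ((¬(tab[tot] = 2*lim - 20)) ∧ (lim ≤ 5 ↔ tab[0] ≤ 2*pos_1 - 6)))) ∧ ((¬(3*r = tab[2] + d + 4 → d + lim ≤ r + 12)) → ((¬(store(tab, d, 3*pos - 4)[tot] = 2*lim - 20)) ∧ (lim ≤ 5 ↔ store(tab, d, 3*pos - 4)[0] ≤ 2*pos - 6)))
Answer: WP = ((3*r = tab[2] + d + 4 → d + lim ≤ r + 12) → (∀pos_1. ((¬(tab[tot] = 2*lim - 20)) ∧ (lim ≤ 5 ↔ tab[0] ≤ 2*pos_1 - 6)))) ∧ ((¬(3*r = tab[2] + d + 4 → d + lim ≤ r + 12)) → ((¬(store(tab, d, 3*pos - 4)[tot] = 2*lim - 20)) ∧ (lim ≤ 5 ↔ store(tab, d, 3*pos - 4)[0] ≤ 2*pos - 6)))


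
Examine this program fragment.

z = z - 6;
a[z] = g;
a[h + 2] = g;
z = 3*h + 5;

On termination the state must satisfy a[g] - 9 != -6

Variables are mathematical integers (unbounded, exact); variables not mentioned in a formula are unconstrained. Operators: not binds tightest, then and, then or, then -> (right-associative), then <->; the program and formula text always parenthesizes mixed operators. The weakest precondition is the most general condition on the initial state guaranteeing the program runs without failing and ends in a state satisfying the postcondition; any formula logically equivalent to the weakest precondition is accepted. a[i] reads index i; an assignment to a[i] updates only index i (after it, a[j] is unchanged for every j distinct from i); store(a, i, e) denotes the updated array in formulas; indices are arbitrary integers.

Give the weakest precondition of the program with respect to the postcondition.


Working backward. After the program, the postcondition a[g] - 9 != -6 must hold; in canonical form it is a[g] != 3.
Before z := 3*h + 5: a[g] != 3
Before a[h + 2] := g: store(a, h + 2, g)[g] != 3
Before a[z] := g: store(store(a, z, g), h + 2, g)[g] != 3
Before z := z - 6: store(store(a, z - 6, g), h + 2, g)[g] != 3
Answer: WP = store(store(a, z - 6, g), h + 2, g)[g] != 3


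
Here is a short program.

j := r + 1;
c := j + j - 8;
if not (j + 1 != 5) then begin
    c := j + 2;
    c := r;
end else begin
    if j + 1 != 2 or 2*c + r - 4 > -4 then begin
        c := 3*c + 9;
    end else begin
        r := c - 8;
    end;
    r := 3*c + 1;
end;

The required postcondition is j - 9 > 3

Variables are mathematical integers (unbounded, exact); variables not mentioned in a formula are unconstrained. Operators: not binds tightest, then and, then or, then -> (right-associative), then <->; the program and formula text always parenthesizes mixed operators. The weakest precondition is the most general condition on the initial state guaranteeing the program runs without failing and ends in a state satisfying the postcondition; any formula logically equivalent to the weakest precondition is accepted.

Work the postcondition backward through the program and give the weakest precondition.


Working backward. After the program, the postcondition j - 9 > 3 must hold; in canonical form it is j > 12.
Then branch requires j > 12; else branch requires ((j != 1 or 2*c + r > 0) -> j > 12) and ((not (j != 1 or 2*c + r > 0)) -> j > 12).
Before the if: ((not (j != 4)) -> j > 12) and (j != 4 -> (((j != 1 or 2*c + r > 0) -> j > 12) and ((not (j != 1 or 2*c + r > 0)) -> j > 12)))
Before c := j + j - 8: ((not (j != 4)) -> j > 12) and (j != 4 -> (((j != 1 or 4*j + r > 16) -> j > 12) and ((not (j != 1 or 4*j + r > 16)) -> j > 12)))
Before j := r + 1: ((not (r != 3)) -> r > 11) and (r != 3 -> (((r != 0 or 5*r > 12) -> r > 11) and ((not (r != 0 or 5*r > 12)) -> r > 11)))
Answer: WP = ((not (r != 3)) -> r > 11) and (r != 3 -> (((r != 0 or 5*r > 12) -> r > 11) and ((not (r != 0 or 5*r > 12)) -> r > 11)))


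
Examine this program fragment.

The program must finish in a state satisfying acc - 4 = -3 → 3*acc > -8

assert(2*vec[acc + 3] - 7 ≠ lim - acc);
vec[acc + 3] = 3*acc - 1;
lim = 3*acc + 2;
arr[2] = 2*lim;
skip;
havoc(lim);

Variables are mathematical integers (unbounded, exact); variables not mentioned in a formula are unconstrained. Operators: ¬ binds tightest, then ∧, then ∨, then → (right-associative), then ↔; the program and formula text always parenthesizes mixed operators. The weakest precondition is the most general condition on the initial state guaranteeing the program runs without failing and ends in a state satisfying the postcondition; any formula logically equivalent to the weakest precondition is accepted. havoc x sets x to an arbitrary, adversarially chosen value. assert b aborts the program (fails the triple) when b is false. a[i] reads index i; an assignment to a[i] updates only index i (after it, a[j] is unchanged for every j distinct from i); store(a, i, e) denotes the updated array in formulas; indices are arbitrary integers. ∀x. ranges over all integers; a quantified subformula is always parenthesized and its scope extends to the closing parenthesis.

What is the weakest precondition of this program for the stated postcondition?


Working backward. After the program, the postcondition acc - 4 = -3 → 3*acc > -8 must hold; in canonical form it is acc = 1 → 3*acc > -8.
Before havoc lim: acc = 1 → 3*acc > -8
Before skip: acc = 1 → 3*acc > -8
Before arr[2] := 2*lim: acc = 1 → 3*acc > -8
Before lim := 3*acc + 2: acc = 1 → 3*acc > -8
Before vec[acc + 3] := 3*acc - 1: acc = 1 → 3*acc > -8
Before assert 2*vec[acc + 3] - 7 ≠ lim - acc: 2*vec[acc + 3] + acc ≠ lim + 7 ∧ (acc = 1 → 3*acc > -8)
Answer: WP = 2*vec[acc + 3] + acc ≠ lim + 7 ∧ (acc = 1 → 3*acc > -8)


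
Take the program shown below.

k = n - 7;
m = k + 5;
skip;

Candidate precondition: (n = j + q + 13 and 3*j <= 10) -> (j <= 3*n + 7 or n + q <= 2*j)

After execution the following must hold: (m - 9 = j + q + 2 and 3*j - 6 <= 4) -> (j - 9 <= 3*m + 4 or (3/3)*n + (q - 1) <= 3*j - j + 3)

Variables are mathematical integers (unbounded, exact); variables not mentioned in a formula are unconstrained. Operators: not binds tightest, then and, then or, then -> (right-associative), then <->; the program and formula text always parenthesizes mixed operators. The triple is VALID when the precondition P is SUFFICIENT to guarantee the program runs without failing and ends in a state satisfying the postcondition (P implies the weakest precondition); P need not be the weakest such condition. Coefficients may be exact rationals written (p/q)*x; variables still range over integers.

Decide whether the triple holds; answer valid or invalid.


Working backward. After the program, the postcondition (m - 9 = j + q + 2 and 3*j - 6 <= 4) -> (j - 9 <= 3*m + 4 or (3/3)*n + (q - 1) <= 3*j - j + 3) must hold; in canonical form it is (m = j + q + 11 and 3*j <= 10) -> (j <= 3*m + 13 or n + q <= 2*j + 4).
Before skip: (m = j + q + 11 and 3*j <= 10) -> (j <= 3*m + 13 or n + q <= 2*j + 4)
Before m := k + 5: (k = j + q + 6 and 3*j <= 10) -> (j <= 3*k + 28 or n + q <= 2*j + 4)
Before k := n - 7: (n = j + q + 13 and 3*j <= 10) -> (j <= 3*n + 7 or n + q <= 2*j + 4)
The weakest precondition is (n = j + q + 13 and 3*j <= 10) -> (j <= 3*n + 7 or n + q <= 2*j + 4).
Check whether (n = j + q + 13 and 3*j <= 10) -> (j <= 3*n + 7 or n + q <= 2*j) implies it.
Every state satisfying the precondition satisfies the weakest precondition: the implication holds.
Answer: valid


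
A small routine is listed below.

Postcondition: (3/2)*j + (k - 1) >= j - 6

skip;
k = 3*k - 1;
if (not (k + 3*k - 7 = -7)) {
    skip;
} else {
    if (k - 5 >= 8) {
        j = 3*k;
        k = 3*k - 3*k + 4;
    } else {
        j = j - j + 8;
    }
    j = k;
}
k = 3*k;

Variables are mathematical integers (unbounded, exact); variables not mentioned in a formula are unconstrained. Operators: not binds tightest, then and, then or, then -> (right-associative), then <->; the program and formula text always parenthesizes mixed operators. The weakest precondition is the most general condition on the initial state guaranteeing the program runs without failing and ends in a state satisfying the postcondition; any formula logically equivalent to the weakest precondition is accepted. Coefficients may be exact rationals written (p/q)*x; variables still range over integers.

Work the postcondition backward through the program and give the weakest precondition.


Working backward. After the program, the postcondition (3/2)*j + (k - 1) >= j - 6 must hold; in canonical form it is (1/2)*j + k >= -5.
Before k := 3*k: (1/2)*j + 3*k >= -5
Then branch requires (1/2)*j + 3*k >= -5; else branch requires (not (k >= 13)) -> (7/2)*k >= -5.
Before the if: ((not (4*k = 0)) -> (1/2)*j + 3*k >= -5) and (4*k = 0 -> ((not (k >= 13)) -> (7/2)*k >= -5))
Before k := 3*k - 1: ((not (12*k = 4)) -> (1/2)*j + 9*k >= -2) and (12*k = 4 -> ((not (3*k >= 14)) -> (21/2)*k >= -3/2))
Before skip: ((not (12*k = 4)) -> (1/2)*j + 9*k >= -2) and (12*k = 4 -> ((not (3*k >= 14)) -> (21/2)*k >= -3/2))
Answer: WP = ((not (12*k = 4)) -> (1/2)*j + 9*k >= -2) and (12*k = 4 -> ((not (3*k >= 14)) -> (21/2)*k >= -3/2))


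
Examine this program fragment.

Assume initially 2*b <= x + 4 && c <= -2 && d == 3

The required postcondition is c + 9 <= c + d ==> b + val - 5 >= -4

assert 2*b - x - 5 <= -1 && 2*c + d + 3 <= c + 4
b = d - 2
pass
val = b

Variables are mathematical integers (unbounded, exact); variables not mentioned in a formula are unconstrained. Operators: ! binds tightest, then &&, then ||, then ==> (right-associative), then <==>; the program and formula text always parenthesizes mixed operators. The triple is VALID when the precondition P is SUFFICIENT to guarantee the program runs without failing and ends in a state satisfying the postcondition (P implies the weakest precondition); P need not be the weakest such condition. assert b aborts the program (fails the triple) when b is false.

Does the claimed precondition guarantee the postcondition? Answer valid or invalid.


Working backward. After the program, the postcondition c + 9 <= c + d ==> b + val - 5 >= -4 must hold; in canonical form it is d >= 9 ==> b + val >= 1.
Before val := b: d >= 9 ==> 2*b >= 1
Before skip: d >= 9 ==> 2*b >= 1
Before b := d - 2: d >= 9 ==> 2*d >= 5
Before assert 2*b - x - 5 <= -1 && 2*c + d + 3 <= c + 4: 2*b <= x + 4 && c + d <= 1 && (d >= 9 ==> 2*d >= 5)
The weakest precondition is 2*b <= x + 4 && c + d <= 1 && (d >= 9 ==> 2*d >= 5).
Check whether 2*b <= x + 4 && c <= -2 && d == 3 implies it.
Every state satisfying the precondition satisfies the weakest precondition: the implication holds.
Answer: valid


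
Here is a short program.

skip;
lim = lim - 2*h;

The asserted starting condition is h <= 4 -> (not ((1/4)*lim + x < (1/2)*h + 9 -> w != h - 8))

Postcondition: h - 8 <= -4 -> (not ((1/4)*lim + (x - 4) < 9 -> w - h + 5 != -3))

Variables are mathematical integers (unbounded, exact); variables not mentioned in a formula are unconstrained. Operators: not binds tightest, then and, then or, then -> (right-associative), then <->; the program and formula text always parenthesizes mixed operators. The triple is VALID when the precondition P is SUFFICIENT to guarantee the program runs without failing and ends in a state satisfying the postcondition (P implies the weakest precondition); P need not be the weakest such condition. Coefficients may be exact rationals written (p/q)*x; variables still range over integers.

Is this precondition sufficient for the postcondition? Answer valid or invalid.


Working backward. After the program, the postcondition h - 8 <= -4 -> (not ((1/4)*lim + (x - 4) < 9 -> w - h + 5 != -3)) must hold; in canonical form it is h <= 4 -> (not ((1/4)*lim + x < 13 -> w != h - 8)).
Before lim := lim - 2*h: h <= 4 -> (not ((1/4)*lim + x < (1/2)*h + 13 -> w != h - 8))
Before skip: h <= 4 -> (not ((1/4)*lim + x < (1/2)*h + 13 -> w != h - 8))
The weakest precondition is h <= 4 -> (not ((1/4)*lim + x < (1/2)*h + 13 -> w != h - 8)).
Check whether h <= 4 -> (not ((1/4)*lim + x < (1/2)*h + 9 -> w != h - 8)) implies it.
Every state satisfying the precondition satisfies the weakest precondition: the implication holds.
Answer: valid


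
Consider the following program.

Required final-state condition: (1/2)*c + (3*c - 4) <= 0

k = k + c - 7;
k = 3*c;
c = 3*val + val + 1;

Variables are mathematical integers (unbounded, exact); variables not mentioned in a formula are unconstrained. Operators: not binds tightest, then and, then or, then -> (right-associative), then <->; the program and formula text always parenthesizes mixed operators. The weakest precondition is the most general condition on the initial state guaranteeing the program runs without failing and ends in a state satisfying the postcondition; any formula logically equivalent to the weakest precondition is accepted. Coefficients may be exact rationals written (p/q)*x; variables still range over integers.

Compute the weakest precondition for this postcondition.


Working backward. After the program, the postcondition (1/2)*c + (3*c - 4) <= 0 must hold; in canonical form it is (7/2)*c <= 4.
Before c := 3*val + val + 1: 14*val <= 1/2
Before k := 3*c: 14*val <= 1/2
Before k := k + c - 7: 14*val <= 1/2
Answer: WP = 14*val <= 1/2


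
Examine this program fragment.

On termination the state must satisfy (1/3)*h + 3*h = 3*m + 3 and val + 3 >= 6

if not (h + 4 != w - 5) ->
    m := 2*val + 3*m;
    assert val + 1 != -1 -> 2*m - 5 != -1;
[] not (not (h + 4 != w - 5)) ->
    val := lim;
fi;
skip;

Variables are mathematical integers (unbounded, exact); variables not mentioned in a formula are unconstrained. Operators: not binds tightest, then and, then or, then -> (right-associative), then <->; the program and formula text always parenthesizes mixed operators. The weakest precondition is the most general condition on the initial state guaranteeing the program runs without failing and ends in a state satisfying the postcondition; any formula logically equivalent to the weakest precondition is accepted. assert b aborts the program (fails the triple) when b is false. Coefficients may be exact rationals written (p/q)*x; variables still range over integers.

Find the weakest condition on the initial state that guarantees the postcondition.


Working backward. After the program, the postcondition (1/3)*h + 3*h = 3*m + 3 and val + 3 >= 6 must hold; in canonical form it is (10/3)*h = 3*m + 3 and val >= 3.
Before skip: (10/3)*h = 3*m + 3 and val >= 3
Then branch requires (val != -2 -> 6*m + 4*val != 4) and (10/3)*h = 9*m + 6*val + 3 and val >= 3; else branch requires (10/3)*h = 3*m + 3 and lim >= 3.
Before the if: ((not (h != w - 9)) -> ((val != -2 -> 6*m + 4*val != 4) and (10/3)*h = 9*m + 6*val + 3 and val >= 3)) and (h != w - 9 -> ((10/3)*h = 3*m + 3 and lim >= 3))
Answer: WP = ((not (h != w - 9)) -> ((val != -2 -> 6*m + 4*val != 4) and (10/3)*h = 9*m + 6*val + 3 and val >= 3)) and (h != w - 9 -> ((10/3)*h = 3*m + 3 and lim >= 3))


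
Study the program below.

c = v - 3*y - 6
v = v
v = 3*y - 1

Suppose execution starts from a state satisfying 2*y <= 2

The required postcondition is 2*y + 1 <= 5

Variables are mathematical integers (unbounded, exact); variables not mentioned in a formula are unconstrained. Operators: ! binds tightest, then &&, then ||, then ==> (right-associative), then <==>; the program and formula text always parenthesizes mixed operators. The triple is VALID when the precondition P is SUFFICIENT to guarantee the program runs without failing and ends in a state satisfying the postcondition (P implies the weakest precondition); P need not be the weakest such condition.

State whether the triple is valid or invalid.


Working backward. After the program, the postcondition 2*y + 1 <= 5 must hold; in canonical form it is 2*y <= 4.
Before v := 3*y - 1: 2*y <= 4
Before v := v: 2*y <= 4
Before c := v - 3*y - 6: 2*y <= 4
The weakest precondition is 2*y <= 4.
Check whether 2*y <= 2 implies it.
Every state satisfying the precondition satisfies the weakest precondition: the implication holds.
Answer: valid


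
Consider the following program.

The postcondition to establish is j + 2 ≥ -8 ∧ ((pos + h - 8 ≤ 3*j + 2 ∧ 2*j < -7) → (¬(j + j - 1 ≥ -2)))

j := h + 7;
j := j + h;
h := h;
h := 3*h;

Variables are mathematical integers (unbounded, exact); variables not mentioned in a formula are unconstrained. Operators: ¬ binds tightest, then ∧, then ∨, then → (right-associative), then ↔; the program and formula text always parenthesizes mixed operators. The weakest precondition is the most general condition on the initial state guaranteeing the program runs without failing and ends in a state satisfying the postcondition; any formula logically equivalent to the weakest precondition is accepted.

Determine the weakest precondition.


Working backward. After the program, the postcondition j + 2 ≥ -8 ∧ ((pos + h - 8 ≤ 3*j + 2 ∧ 2*j < -7) → (¬(j + j - 1 ≥ -2))) must hold; in canonical form it is j ≥ -10 ∧ ((h + pos ≤ 3*j + 10 ∧ 2*j < -7) → (¬(2*j ≥ -1))).
Before h := 3*h: j ≥ -10 ∧ ((3*h + pos ≤ 3*j + 10 ∧ 2*j < -7) → (¬(2*j ≥ -1)))
Before h := h: j ≥ -10 ∧ ((3*h + pos ≤ 3*j + 10 ∧ 2*j < -7) → (¬(2*j ≥ -1)))
Before j := j + h: h + j ≥ -10 ∧ ((pos ≤ 3*j + 10 ∧ 2*h + 2*j < -7) → (¬(2*h + 2*j ≥ -1)))
Before j := h + 7: 2*h ≥ -17 ∧ ((pos ≤ 3*h + 31 ∧ 4*h < -21) → (¬(4*h ≥ -15)))
Answer: WP = 2*h ≥ -17 ∧ ((pos ≤ 3*h + 31 ∧ 4*h < -21) → (¬(4*h ≥ -15)))


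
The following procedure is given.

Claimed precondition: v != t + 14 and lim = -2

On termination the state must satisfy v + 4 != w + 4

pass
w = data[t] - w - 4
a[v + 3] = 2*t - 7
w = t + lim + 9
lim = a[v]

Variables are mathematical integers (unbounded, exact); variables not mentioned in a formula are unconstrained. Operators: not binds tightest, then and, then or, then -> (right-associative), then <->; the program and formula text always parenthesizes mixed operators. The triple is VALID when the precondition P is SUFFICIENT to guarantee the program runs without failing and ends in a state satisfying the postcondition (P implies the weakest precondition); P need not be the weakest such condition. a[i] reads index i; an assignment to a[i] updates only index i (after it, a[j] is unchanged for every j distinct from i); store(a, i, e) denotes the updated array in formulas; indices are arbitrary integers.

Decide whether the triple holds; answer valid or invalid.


Working backward. After the program, the postcondition v + 4 != w + 4 must hold; in canonical form it is v != w.
Before lim := a[v]: v != w
Before w := t + lim + 9: v != lim + t + 9
Before a[v + 3] := 2*t - 7: v != lim + t + 9
Before w := data[t] - w - 4: v != lim + t + 9
Before skip: v != lim + t + 9
The weakest precondition is v != lim + t + 9.
Check whether v != t + 14 and lim = -2 implies it.
Countermodel: at the initial state lim = -2, t = -7, v = 0, the precondition holds but the weakest precondition fails.
Answer: invalid


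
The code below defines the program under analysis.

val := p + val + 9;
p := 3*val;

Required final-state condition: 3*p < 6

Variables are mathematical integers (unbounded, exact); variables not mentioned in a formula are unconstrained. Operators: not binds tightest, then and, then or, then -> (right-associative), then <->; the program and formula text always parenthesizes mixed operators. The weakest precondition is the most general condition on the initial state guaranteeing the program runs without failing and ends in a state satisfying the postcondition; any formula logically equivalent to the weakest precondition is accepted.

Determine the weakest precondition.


Working backward. After the program, 3*p < 6 must hold.
Before p := 3*val: 9*val < 6
Before val := p + val + 9: 9*p + 9*val < -75
Answer: WP = 9*p + 9*val < -75


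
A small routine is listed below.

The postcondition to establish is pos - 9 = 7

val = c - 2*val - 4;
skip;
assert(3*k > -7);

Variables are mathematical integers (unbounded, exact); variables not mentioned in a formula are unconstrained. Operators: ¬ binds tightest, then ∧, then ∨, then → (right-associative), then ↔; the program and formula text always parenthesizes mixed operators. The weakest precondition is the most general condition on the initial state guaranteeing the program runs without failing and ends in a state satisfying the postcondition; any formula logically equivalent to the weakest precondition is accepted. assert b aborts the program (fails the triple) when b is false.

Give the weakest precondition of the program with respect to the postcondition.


Working backward. After the program, the postcondition pos - 9 = 7 must hold; in canonical form it is pos = 16.
Before assert 3*k > -7: 3*k > -7 ∧ pos = 16
Before skip: 3*k > -7 ∧ pos = 16
Before val := c - 2*val - 4: 3*k > -7 ∧ pos = 16
Answer: WP = 3*k > -7 ∧ pos = 16


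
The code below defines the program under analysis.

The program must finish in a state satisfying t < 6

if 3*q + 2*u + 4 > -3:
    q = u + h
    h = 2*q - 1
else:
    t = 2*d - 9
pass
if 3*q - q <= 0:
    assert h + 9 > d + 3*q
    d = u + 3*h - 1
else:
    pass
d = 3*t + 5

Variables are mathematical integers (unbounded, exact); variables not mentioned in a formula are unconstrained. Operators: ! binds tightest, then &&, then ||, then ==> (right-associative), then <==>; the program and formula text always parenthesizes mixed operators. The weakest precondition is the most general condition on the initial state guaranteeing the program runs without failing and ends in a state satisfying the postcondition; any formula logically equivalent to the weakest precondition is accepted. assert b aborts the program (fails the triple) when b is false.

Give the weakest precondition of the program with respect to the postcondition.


Working backward. After the program, t < 6 must hold.
Before d := 3*t + 5: t < 6
Then branch requires h > d + 3*q - 9 && t < 6; else branch requires t < 6.
Before the if: (2*q <= 0 ==> (h > d + 3*q - 9 && t < 6)) && ((!(2*q <= 0)) ==> t < 6)
Before skip: (2*q <= 0 ==> (h > d + 3*q - 9 && t < 6)) && ((!(2*q <= 0)) ==> t < 6)
Then branch requires (2*h + 2*u <= 0 ==> (d + h + u < 8 && t < 6)) && ((!(2*h + 2*u <= 0)) ==> t < 6); else branch requires (2*q <= 0 ==> (h > d + 3*q - 9 && 2*d < 15)) && ((!(2*q <= 0)) ==> 2*d < 15).
Before the if: (3*q + 2*u > -7 ==> ((2*h + 2*u <= 0 ==> (d + h + u < 8 && t < 6)) && ((!(2*h + 2*u <= 0)) ==> t < 6))) && ((!(3*q + 2*u > -7)) ==> ((2*q <= 0 ==> (h > d + 3*q - 9 && 2*d < 15)) && ((!(2*q <= 0)) ==> 2*d < 15)))
Answer: WP = (3*q + 2*u > -7 ==> ((2*h + 2*u <= 0 ==> (d + h + u < 8 && t < 6)) && ((!(2*h + 2*u <= 0)) ==> t < 6))) && ((!(3*q + 2*u > -7)) ==> ((2*q <= 0 ==> (h > d + 3*q - 9 && 2*d < 15)) && ((!(2*q <= 0)) ==> 2*d < 15)))


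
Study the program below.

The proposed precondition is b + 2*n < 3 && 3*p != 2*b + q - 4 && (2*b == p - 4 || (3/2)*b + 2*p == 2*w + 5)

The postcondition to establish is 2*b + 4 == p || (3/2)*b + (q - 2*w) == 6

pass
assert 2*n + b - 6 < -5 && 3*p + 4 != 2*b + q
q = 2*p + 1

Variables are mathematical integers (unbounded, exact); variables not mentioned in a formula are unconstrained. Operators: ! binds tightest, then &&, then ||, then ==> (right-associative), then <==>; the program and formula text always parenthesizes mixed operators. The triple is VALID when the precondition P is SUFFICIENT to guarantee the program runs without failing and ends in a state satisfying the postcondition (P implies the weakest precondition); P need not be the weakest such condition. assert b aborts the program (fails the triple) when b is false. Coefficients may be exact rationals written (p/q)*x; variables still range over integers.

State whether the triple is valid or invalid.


Working backward. After the program, the postcondition 2*b + 4 == p || (3/2)*b + (q - 2*w) == 6 must hold; in canonical form it is 2*b == p - 4 || (3/2)*b + q == 2*w + 6.
Before q := 2*p + 1: 2*b == p - 4 || (3/2)*b + 2*p == 2*w + 5
Before assert 2*n + b - 6 < -5 && 3*p + 4 != 2*b + q: b + 2*n < 1 && 3*p != 2*b + q - 4 && (2*b == p - 4 || (3/2)*b + 2*p == 2*w + 5)
Before skip: b + 2*n < 1 && 3*p != 2*b + q - 4 && (2*b == p - 4 || (3/2)*b + 2*p == 2*w + 5)
The weakest precondition is b + 2*n < 1 && 3*p != 2*b + q - 4 && (2*b == p - 4 || (3/2)*b + 2*p == 2*w + 5).
Check whether b + 2*n < 3 && 3*p != 2*b + q - 4 && (2*b == p - 4 || (3/2)*b + 2*p == 2*w + 5) implies it.
Countermodel: at the initial state b = 1, n = 0, p = 6, q = 21, w = 5, the precondition holds but the weakest precondition fails.
Answer: invalid


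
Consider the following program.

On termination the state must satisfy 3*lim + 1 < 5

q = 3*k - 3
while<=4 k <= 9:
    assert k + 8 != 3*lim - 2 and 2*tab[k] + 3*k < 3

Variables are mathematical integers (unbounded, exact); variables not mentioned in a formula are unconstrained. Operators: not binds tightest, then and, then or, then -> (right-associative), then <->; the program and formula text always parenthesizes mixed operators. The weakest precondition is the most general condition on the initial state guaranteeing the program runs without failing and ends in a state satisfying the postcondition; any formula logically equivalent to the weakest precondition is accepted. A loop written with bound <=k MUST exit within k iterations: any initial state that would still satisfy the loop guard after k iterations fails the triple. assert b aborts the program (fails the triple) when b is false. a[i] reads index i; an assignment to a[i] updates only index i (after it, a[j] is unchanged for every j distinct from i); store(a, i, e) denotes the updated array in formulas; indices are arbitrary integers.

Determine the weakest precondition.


Working backward. After the program, the postcondition 3*lim + 1 < 5 must hold; in canonical form it is 3*lim < 4.
Before the loop (bound <=4), unroll the exhaustion recursion (WP_0 = exit-now case; WP_j = one more guarded iteration, up to j = 4):
  WP_0: (not (k <= 9)) and 3*lim < 4
  WP_1: (k <= 9 -> (k != 3*lim - 10 and 2*tab[k] + 3*k < 3 and (not (k <= 9)) and 3*lim < 4)) and ((not (k <= 9)) -> 3*lim < 4)
  WP_2: (k <= 9 -> (k != 3*lim - 10 and 2*tab[k] + 3*k < 3 and (k <= 9 -> (k != 3*lim - 10 and 2*tab[k] + 3*k < 3 and (not (k <= 9)) and 3*lim < 4)) and ((not (k <= 9)) -> 3*lim < 4))) and ((not (k <= 9)) -> 3*lim < 4)
  WP_3: (k <= 9 -> (k != 3*lim - 10 and 2*tab[k] + 3*k < 3 and (k <= 9 -> (k != 3*lim - 10 and 2*tab[k] + 3*k < 3 and (k <= 9 -> (k != 3*lim - 10 and 2*tab[k] + 3*k < 3 and (not (k <= 9)) and 3*lim < 4)) and ((not (k <= 9)) -> 3*lim < 4))) and ((not (k <= 9)) -> 3*lim < 4))) and ((not (k <= 9)) -> 3*lim < 4)
  WP_4: (k <= 9 -> (k != 3*lim - 10 and 2*tab[k] + 3*k < 3 and (k <= 9 -> (k != 3*lim - 10 and 2*tab[k] + 3*k < 3 and (k <= 9 -> (k != 3*lim - 10 and 2*tab[k] + 3*k < 3 and (k <= 9 -> (k != 3*lim - 10 and 2*tab[k] + 3*k < 3 and (not (k <= 9)) and 3*lim < 4)) and ((not (k <= 9)) -> 3*lim < 4))) and ((not (k <= 9)) -> 3*lim < 4))) and ((not (k <= 9)) -> 3*lim < 4))) and ((not (k <= 9)) -> 3*lim < 4)
So before the loop: (k <= 9 -> (k != 3*lim - 10 and 2*tab[k] + 3*k < 3 and (k <= 9 -> (k != 3*lim - 10 and 2*tab[k] + 3*k < 3 and (k <= 9 -> (k != 3*lim - 10 and 2*tab[k] + 3*k < 3 and (k <= 9 -> (k != 3*lim - 10 and 2*tab[k] + 3*k < 3 and (not (k <= 9)) and 3*lim < 4)) and ((not (k <= 9)) -> 3*lim < 4))) and ((not (k <= 9)) -> 3*lim < 4))) and ((not (k <= 9)) -> 3*lim < 4))) and ((not (k <= 9)) -> 3*lim < 4)
Before q := 3*k - 3: (k <= 9 -> (k != 3*lim - 10 and 2*tab[k] + 3*k < 3 and (k <= 9 -> (k != 3*lim - 10 and 2*tab[k] + 3*k < 3 and (k <= 9 -> (k != 3*lim - 10 and 2*tab[k] + 3*k < 3 and (k <= 9 -> (k != 3*lim - 10 and 2*tab[k] + 3*k < 3 and (not (k <= 9)) and 3*lim < 4)) and ((not (k <= 9)) -> 3*lim < 4))) and ((not (k <= 9)) -> 3*lim < 4))) and ((not (k <= 9)) -> 3*lim < 4))) and ((not (k <= 9)) -> 3*lim < 4)
Answer: WP = (k <= 9 -> (k != 3*lim - 10 and 2*tab[k] + 3*k < 3 and (k <= 9 -> (k != 3*lim - 10 and 2*tab[k] + 3*k < 3 and (k <= 9 -> (k != 3*lim - 10 and 2*tab[k] + 3*k < 3 and (k <= 9 -> (k != 3*lim - 10 and 2*tab[k] + 3*k < 3 and (not (k <= 9)) and 3*lim < 4)) and ((not (k <= 9)) -> 3*lim < 4))) and ((not (k <= 9)) -> 3*lim < 4))) and ((not (k <= 9)) -> 3*lim < 4))) and ((not (k <= 9)) -> 3*lim < 4)


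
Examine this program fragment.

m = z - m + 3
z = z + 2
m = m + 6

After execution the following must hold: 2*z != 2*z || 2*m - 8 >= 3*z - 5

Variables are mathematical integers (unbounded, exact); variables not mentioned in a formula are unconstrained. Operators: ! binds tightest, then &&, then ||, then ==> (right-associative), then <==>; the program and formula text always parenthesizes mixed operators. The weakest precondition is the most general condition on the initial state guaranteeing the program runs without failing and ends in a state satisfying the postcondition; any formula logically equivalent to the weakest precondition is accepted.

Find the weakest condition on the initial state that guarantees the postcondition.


Working backward. After the program, the postcondition 2*z != 2*z || 2*m - 8 >= 3*z - 5 must hold; in canonical form it is 2*m >= 3*z + 3.
Before m := m + 6: 2*m >= 3*z - 9
Before z := z + 2: 2*m >= 3*z - 3
Before m := z - m + 3: 2*m + z <= 9
Answer: WP = 2*m + z <= 9


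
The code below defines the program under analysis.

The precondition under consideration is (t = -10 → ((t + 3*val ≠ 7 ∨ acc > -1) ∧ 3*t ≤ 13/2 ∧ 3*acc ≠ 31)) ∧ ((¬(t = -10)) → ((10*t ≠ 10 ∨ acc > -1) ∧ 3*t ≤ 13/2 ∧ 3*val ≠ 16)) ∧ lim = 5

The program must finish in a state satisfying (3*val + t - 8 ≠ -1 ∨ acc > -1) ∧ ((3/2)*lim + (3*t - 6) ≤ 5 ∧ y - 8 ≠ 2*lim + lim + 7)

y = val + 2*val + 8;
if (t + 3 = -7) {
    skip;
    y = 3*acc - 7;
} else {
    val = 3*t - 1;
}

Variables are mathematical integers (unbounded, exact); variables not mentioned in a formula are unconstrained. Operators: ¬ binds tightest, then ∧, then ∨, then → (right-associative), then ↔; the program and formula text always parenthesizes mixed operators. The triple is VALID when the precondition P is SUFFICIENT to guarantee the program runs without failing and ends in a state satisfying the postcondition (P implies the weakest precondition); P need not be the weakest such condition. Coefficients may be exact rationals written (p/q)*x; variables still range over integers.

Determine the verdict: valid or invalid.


Working backward. After the program, the postcondition (3*val + t - 8 ≠ -1 ∨ acc > -1) ∧ ((3/2)*lim + (3*t - 6) ≤ 5 ∧ y - 8 ≠ 2*lim + lim + 7) must hold; in canonical form it is (t + 3*val ≠ 7 ∨ acc > -1) ∧ (3/2)*lim + 3*t ≤ 11 ∧ y ≠ 3*lim + 15.
Then branch requires (t + 3*val ≠ 7 ∨ acc > -1) ∧ (3/2)*lim + 3*t ≤ 11 ∧ 3*acc ≠ 3*lim + 22; else branch requires (10*t ≠ 10 ∨ acc > -1) ∧ (3/2)*lim + 3*t ≤ 11 ∧ y ≠ 3*lim + 15.
Before the if: (t = -10 → ((t + 3*val ≠ 7 ∨ acc > -1) ∧ (3/2)*lim + 3*t ≤ 11 ∧ 3*acc ≠ 3*lim + 22)) ∧ ((¬(t = -10)) → ((10*t ≠ 10 ∨ acc > -1) ∧ (3/2)*lim + 3*t ≤ 11 ∧ y ≠ 3*lim + 15))
Before y := val + 2*val + 8: (t = -10 → ((t + 3*val ≠ 7 ∨ acc > -1) ∧ (3/2)*lim + 3*t ≤ 11 ∧ 3*acc ≠ 3*lim + 22)) ∧ ((¬(t = -10)) → ((10*t ≠ 10 ∨ acc > -1) ∧ (3/2)*lim + 3*t ≤ 11 ∧ 3*val ≠ 3*lim + 7))
The weakest precondition is (t = -10 → ((t + 3*val ≠ 7 ∨ acc > -1) ∧ (3/2)*lim + 3*t ≤ 11 ∧ 3*acc ≠ 3*lim + 22)) ∧ ((¬(t = -10)) → ((10*t ≠ 10 ∨ acc > -1) ∧ (3/2)*lim + 3*t ≤ 11 ∧ 3*val ≠ 3*lim + 7)).
Check whether (t = -10 → ((t + 3*val ≠ 7 ∨ acc > -1) ∧ 3*t ≤ 13/2 ∧ 3*acc ≠ 31)) ∧ ((¬(t = -10)) → ((10*t ≠ 10 ∨ acc > -1) ∧ 3*t ≤ 13/2 ∧ 3*val ≠ 16)) ∧ lim = 5 implies it.
Countermodel: at the initial state acc = -1, lim = 5, t = 2, val = 0, the precondition holds but the weakest precondition fails.
Answer: invalid


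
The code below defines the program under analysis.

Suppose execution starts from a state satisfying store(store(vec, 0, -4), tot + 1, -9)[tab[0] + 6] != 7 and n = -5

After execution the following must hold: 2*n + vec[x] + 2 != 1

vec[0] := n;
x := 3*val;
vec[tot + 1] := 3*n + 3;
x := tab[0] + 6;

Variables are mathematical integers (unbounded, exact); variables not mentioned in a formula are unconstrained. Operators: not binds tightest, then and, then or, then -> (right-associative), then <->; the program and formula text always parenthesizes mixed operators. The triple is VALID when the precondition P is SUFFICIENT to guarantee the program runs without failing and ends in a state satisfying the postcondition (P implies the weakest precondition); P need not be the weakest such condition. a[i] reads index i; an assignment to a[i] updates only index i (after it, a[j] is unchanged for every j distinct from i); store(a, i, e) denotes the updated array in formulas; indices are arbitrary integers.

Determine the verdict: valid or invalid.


Working backward. After the program, the postcondition 2*n + vec[x] + 2 != 1 must hold; in canonical form it is vec[x] + 2*n != -1.
Before x := tab[0] + 6: vec[tab[0] + 6] + 2*n != -1
Before vec[tot + 1] := 3*n + 3: store(vec, tot + 1, 3*n + 3)[tab[0] + 6] + 2*n != -1
Before x := 3*val: store(vec, tot + 1, 3*n + 3)[tab[0] + 6] + 2*n != -1
Before vec[0] := n: store(store(vec, 0, n), tot + 1, 3*n + 3)[tab[0] + 6] + 2*n != -1
The weakest precondition is store(store(vec, 0, n), tot + 1, 3*n + 3)[tab[0] + 6] + 2*n != -1.
Check whether store(store(vec, 0, -4), tot + 1, -9)[tab[0] + 6] != 7 and n = -5 implies it.
Countermodel: at the initial state n = -5, tab = {[0] = -2, [3] = -2, [4] = -2, elsewhere -2}, tot = 2, vec = {[0] = 2, [3] = 2, [4] = 9, elsewhere 2}, the precondition holds but the weakest precondition fails.
Answer: invalid


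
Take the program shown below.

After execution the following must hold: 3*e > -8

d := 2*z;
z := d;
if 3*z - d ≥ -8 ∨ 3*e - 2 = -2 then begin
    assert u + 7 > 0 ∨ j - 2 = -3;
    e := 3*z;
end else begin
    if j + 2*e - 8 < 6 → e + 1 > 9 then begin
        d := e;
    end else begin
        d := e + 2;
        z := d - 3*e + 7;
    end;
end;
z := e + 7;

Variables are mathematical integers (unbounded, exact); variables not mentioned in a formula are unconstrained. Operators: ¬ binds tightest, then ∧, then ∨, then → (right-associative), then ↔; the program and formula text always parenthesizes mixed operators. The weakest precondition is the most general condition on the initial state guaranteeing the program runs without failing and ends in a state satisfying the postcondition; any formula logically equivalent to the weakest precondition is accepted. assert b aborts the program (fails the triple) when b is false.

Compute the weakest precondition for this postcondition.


Working backward. After the program, 3*e > -8 must hold.
Before z := e + 7: 3*e > -8
Then branch requires (u > -7 ∨ j = -1) ∧ 9*z > -8; else branch requires ((2*e + j < 14 → e > 8) → 3*e > -8) ∧ ((¬(2*e + j < 14 → e > 8)) → 3*e > -8).
Before the if: ((3*z ≥ d - 8 ∨ 3*e = 0) → ((u > -7 ∨ j = -1) ∧ 9*z > -8)) ∧ ((¬(3*z ≥ d - 8 ∨ 3*e = 0)) → (((2*e + j < 14 → e > 8) → 3*e > -8) ∧ ((¬(2*e + j < 14 → e > 8)) → 3*e > -8)))
Before z := d: ((2*d ≥ -8 ∨ 3*e = 0) → ((u > -7 ∨ j = -1) ∧ 9*d > -8)) ∧ ((¬(2*d ≥ -8 ∨ 3*e = 0)) → (((2*e + j < 14 → e > 8) → 3*e > -8) ∧ ((¬(2*e + j < 14 → e > 8)) → 3*e > -8)))
Before d := 2*z: ((4*z ≥ -8 ∨ 3*e = 0) → ((u > -7 ∨ j = -1) ∧ 18*z > -8)) ∧ ((¬(4*z ≥ -8 ∨ 3*e = 0)) → (((2*e + j < 14 → e > 8) → 3*e > -8) ∧ ((¬(2*e + j < 14 → e > 8)) → 3*e > -8)))
Answer: WP = ((4*z ≥ -8 ∨ 3*e = 0) → ((u > -7 ∨ j = -1) ∧ 18*z > -8)) ∧ ((¬(4*z ≥ -8 ∨ 3*e = 0)) → (((2*e + j < 14 → e > 8) → 3*e > -8) ∧ ((¬(2*e + j < 14 → e > 8)) → 3*e > -8)))
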